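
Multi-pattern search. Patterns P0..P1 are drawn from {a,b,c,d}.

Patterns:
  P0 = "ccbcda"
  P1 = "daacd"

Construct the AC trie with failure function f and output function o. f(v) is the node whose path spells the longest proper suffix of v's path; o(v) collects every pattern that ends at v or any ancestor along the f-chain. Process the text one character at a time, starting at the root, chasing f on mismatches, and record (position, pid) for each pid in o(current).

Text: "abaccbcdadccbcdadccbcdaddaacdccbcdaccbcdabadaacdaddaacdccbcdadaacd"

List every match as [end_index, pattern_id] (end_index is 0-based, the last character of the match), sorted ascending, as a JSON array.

Build:
Trie nodes:
  n0 'ε': c→1 d→7
  n1 'c': c→2
  n2 'cc': b→3
  n3 'ccb': c→4
  n4 'ccbc': d→5
  n5 'ccbcd': a→6
  n6 'ccbcda': ·  [P0 ends]
  n7 'd': a→8
  n8 'da': a→9
  n9 'daa': c→10
  n10 'daac': d→11
  n11 'daacd': ·  [P1 ends]

BFS fail/out derivation:
  fail(1) 'c': from fail(0)=0 chase 'c': 0 ⇒ 0;  out=∅∪out(0)=∅
  fail(7) 'd': from fail(0)=0 chase 'd': 0 ⇒ 0;  out=∅∪out(0)=∅
  fail(2) 'cc': from fail(1)=0 chase 'c': 0 ⇒ 1;  out=∅∪out(1)=∅
  fail(8) 'da': from fail(7)=0 chase 'a': 0 ⇒ 0;  out=∅∪out(0)=∅
  fail(3) 'ccb': from fail(2)=1 chase 'b': 1→0 ⇒ 0;  out=∅∪out(0)=∅
  fail(9) 'daa': from fail(8)=0 chase 'a': 0 ⇒ 0;  out=∅∪out(0)=∅
  fail(4) 'ccbc': from fail(3)=0 chase 'c': 0 ⇒ 1;  out=∅∪out(1)=∅
  fail(10) 'daac': from fail(9)=0 chase 'c': 0 ⇒ 1;  out=∅∪out(1)=∅
  fail(5) 'ccbcd': from fail(4)=1 chase 'd': 1→0 ⇒ 7;  out=∅∪out(7)=∅
  fail(11) 'daacd': from fail(10)=1 chase 'd': 1→0 ⇒ 7;  out={1}∪out(7)={1}
  fail(6) 'ccbcda': from fail(5)=7 chase 'a': 7 ⇒ 8;  out={0}∪out(8)={0}

Scan:
[0] read 'a'  n0⇒n0
[1] read 'b'  n0⇒n0
[2] read 'a'  n0⇒n0
[3] read 'c'  n0⇒n1
[4] read 'c'  n1⇒n2
[5] read 'b'  n2⇒n3
[6] read 'c'  n3⇒n4
[7] read 'd'  n4⇒n5
[8] read 'a'  n5⇒n6  ** P0@[3:8]
[9] read 'd'  n6⇒n7 ·f
[10] read 'c'  n7⇒n1 ·f
[11] read 'c'  n1⇒n2
[12] read 'b'  n2⇒n3
[13] read 'c'  n3⇒n4
[14] read 'd'  n4⇒n5
[15] read 'a'  n5⇒n6  ** P0@[10:15]
[16] read 'd'  n6⇒n7 ·f
[17] read 'c'  n7⇒n1 ·f
[18] read 'c'  n1⇒n2
[19] read 'b'  n2⇒n3
[20] read 'c'  n3⇒n4
[21] read 'd'  n4⇒n5
[22] read 'a'  n5⇒n6  ** P0@[17:22]
[23] read 'd'  n6⇒n7 ·f
[24] read 'd'  n7⇒n7 ·f
[25] read 'a'  n7⇒n8
[26] read 'a'  n8⇒n9
[27] read 'c'  n9⇒n10
[28] read 'd'  n10⇒n11  ** P1@[24:28]
[29] read 'c'  n11⇒n1 ·f
[30] read 'c'  n1⇒n2
[31] read 'b'  n2⇒n3
[32] read 'c'  n3⇒n4
[33] read 'd'  n4⇒n5
[34] read 'a'  n5⇒n6  ** P0@[29:34]
[35] read 'c'  n6⇒n1 ·f
[36] read 'c'  n1⇒n2
[37] read 'b'  n2⇒n3
[38] read 'c'  n3⇒n4
[39] read 'd'  n4⇒n5
[40] read 'a'  n5⇒n6  ** P0@[35:40]
[41] read 'b'  n6⇒n0 ·f
[42] read 'a'  n0⇒n0
[43] read 'd'  n0⇒n7
[44] read 'a'  n7⇒n8
[45] read 'a'  n8⇒n9
[46] read 'c'  n9⇒n10
[47] read 'd'  n10⇒n11  ** P1@[43:47]
[48] read 'a'  n11⇒n8 ·f
[49] read 'd'  n8⇒n7 ·f
[50] read 'd'  n7⇒n7 ·f
[51] read 'a'  n7⇒n8
[52] read 'a'  n8⇒n9
[53] read 'c'  n9⇒n10
[54] read 'd'  n10⇒n11  ** P1@[50:54]
[55] read 'c'  n11⇒n1 ·f
[56] read 'c'  n1⇒n2
[57] read 'b'  n2⇒n3
[58] read 'c'  n3⇒n4
[59] read 'd'  n4⇒n5
[60] read 'a'  n5⇒n6  ** P0@[55:60]
[61] read 'd'  n6⇒n7 ·f
[62] read 'a'  n7⇒n8
[63] read 'a'  n8⇒n9
[64] read 'c'  n9⇒n10
[65] read 'd'  n10⇒n11  ** P1@[61:65]

Result: [[8,0],[15,0],[22,0],[28,1],[34,0],[40,0],[47,1],[54,1],[60,0],[65,1]]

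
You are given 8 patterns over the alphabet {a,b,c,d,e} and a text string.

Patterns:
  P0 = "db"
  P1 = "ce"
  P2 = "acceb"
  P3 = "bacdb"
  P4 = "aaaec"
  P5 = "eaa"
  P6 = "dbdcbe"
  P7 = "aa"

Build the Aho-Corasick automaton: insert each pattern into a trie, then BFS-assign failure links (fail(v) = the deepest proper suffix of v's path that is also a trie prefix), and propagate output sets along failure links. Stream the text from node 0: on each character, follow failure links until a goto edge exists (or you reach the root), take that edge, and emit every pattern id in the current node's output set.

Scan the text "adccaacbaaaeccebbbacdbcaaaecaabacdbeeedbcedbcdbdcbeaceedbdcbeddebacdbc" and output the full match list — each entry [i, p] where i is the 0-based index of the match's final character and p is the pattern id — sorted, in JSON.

Build automaton:
Trie (insert patterns):
  0='ε' goto a→5 b→10 c→3 d→1 e→19
  1='d' goto b→2
  2='db' goto d→22  [P0 ends]
  3='c' goto e→4
  4='ce' goto ·  [P1 ends]
  5='a' goto a→15 c→6
  6='ac' goto c→7
  7='acc' goto e→8
  8='acce' goto b→9
  9='acceb' goto ·  [P2 ends]
  10='b' goto a→11
  11='ba' goto c→12
  12='bac' goto d→13
  13='bacd' goto b→14
  14='bacdb' goto ·  [P3 ends]
  15='aa' goto a→16  [P7 ends]
  16='aaa' goto e→17
  17='aaae' goto c→18
  18='aaaec' goto ·  [P4 ends]
  19='e' goto a→20
  20='ea' goto a→21
  21='eaa' goto ·  [P5 ends]
  22='dbd' goto c→23
  23='dbdc' goto b→24
  24='dbdcb' goto e→25
  25='dbdcbe' goto ·  [P6 ends]

BFS fail/out derivation:
  n1('d'): parent n0 fail=0; on 'd' 0 → fail=0;  out ∅∪∅=∅
  n3('c'): parent n0 fail=0; on 'c' 0 → fail=0;  out ∅∪∅=∅
  n5('a'): parent n0 fail=0; on 'a' 0 → fail=0;  out ∅∪∅=∅
  n10('b'): parent n0 fail=0; on 'b' 0 → fail=0;  out ∅∪∅=∅
  n19('e'): parent n0 fail=0; on 'e' 0 → fail=0;  out ∅∪∅=∅
  n2('db'): parent n1 fail=0; on 'b' 0 → fail=10;  out {0}∪∅={0}
  n4('ce'): parent n3 fail=0; on 'e' 0 → fail=19;  out {1}∪∅={1}
  n6('ac'): parent n5 fail=0; on 'c' 0 → fail=3;  out ∅∪∅=∅
  n11('ba'): parent n10 fail=0; on 'a' 0 → fail=5;  out ∅∪∅=∅
  n15('aa'): parent n5 fail=0; on 'a' 0 → fail=5;  out {7}∪∅={7}
  n20('ea'): parent n19 fail=0; on 'a' 0 → fail=5;  out ∅∪∅=∅
  n7('acc'): parent n6 fail=3; on 'c' 3→0 → fail=3;  out ∅∪∅=∅
  n12('bac'): parent n11 fail=5; on 'c' 5 → fail=6;  out ∅∪∅=∅
  n16('aaa'): parent n15 fail=5; on 'a' 5 → fail=15;  out ∅∪{7}={7}
  n21('eaa'): parent n20 fail=5; on 'a' 5 → fail=15;  out {5}∪{7}={5,7}
  n22('dbd'): parent n2 fail=10; on 'd' 10→0 → fail=1;  out ∅∪∅=∅
  n8('acce'): parent n7 fail=3; on 'e' 3 → fail=4;  out ∅∪{1}={1}
  n13('bacd'): parent n12 fail=6; on 'd' 6→3→0 → fail=1;  out ∅∪∅=∅
  n17('aaae'): parent n16 fail=15; on 'e' 15→5→0 → fail=19;  out ∅∪∅=∅
  n23('dbdc'): parent n22 fail=1; on 'c' 1→0 → fail=3;  out ∅∪∅=∅
  n9('acceb'): parent n8 fail=4; on 'b' 4→19→0 → fail=10;  out {2}∪∅={2}
  n14('bacdb'): parent n13 fail=1; on 'b' 1 → fail=2;  out {3}∪{0}={0,3}
  n18('aaaec'): parent n17 fail=19; on 'c' 19→0 → fail=3;  out {4}∪∅={4}
  n24('dbdcb'): parent n23 fail=3; on 'b' 3→0 → fail=10;  out ∅∪∅=∅
  n25('dbdcbe'): parent n24 fail=10; on 'e' 10→0 → fail=19;  out {6}∪∅={6}

Scan:
[0] read 'a'  n0⇒n5
[1] read 'd'  n5⇒n1 ·f
[2] read 'c'  n1⇒n3 ·f
[3] read 'c'  n3⇒n3 ·f
[4] read 'a'  n3⇒n5 ·f
[5] read 'a'  n5⇒n15  → match P7@[4:5]
[6] read 'c'  n15⇒n6 ·f
[7] read 'b'  n6⇒n10 ·f
[8] read 'a'  n10⇒n11
[9] read 'a'  n11⇒n15 ·f  → match P7@[8:9]
[10] read 'a'  n15⇒n16  → match P7@[9:10]
[11] read 'e'  n16⇒n17
[12] read 'c'  n17⇒n18  → match P4@[8:12]
[13] read 'c'  n18⇒n3 ·f
[14] read 'e'  n3⇒n4  → match P1@[13:14]
[15] read 'b'  n4⇒n10 ·f
[16] read 'b'  n10⇒n10 ·f
[17] read 'b'  n10⇒n10 ·f
[18] read 'a'  n10⇒n11
[19] read 'c'  n11⇒n12
[20] read 'd'  n12⇒n13
[21] read 'b'  n13⇒n14  → match P0@[20:21],P3@[17:21]
[22] read 'c'  n14⇒n3 ·f
[23] read 'a'  n3⇒n5 ·f
[24] read 'a'  n5⇒n15  → match P7@[23:24]
[25] read 'a'  n15⇒n16  → match P7@[24:25]
[26] read 'e'  n16⇒n17
[27] read 'c'  n17⇒n18  → match P4@[23:27]
[28] read 'a'  n18⇒n5 ·f
[29] read 'a'  n5⇒n15  → match P7@[28:29]
[30] read 'b'  n15⇒n10 ·f
[31] read 'a'  n10⇒n11
[32] read 'c'  n11⇒n12
[33] read 'd'  n12⇒n13
[34] read 'b'  n13⇒n14  → match P0@[33:34],P3@[30:34]
[35] read 'e'  n14⇒n19 ·f
[36] read 'e'  n19⇒n19 ·f
[37] read 'e'  n19⇒n19 ·f
[38] read 'd'  n19⇒n1 ·f
[39] read 'b'  n1⇒n2  → match P0@[38:39]
[40] read 'c'  n2⇒n3 ·f
[41] read 'e'  n3⇒n4  → match P1@[40:41]
[42] read 'd'  n4⇒n1 ·f
[43] read 'b'  n1⇒n2  → match P0@[42:43]
[44] read 'c'  n2⇒n3 ·f
[45] read 'd'  n3⇒n1 ·f
[46] read 'b'  n1⇒n2  → match P0@[45:46]
[47] read 'd'  n2⇒n22
[48] read 'c'  n22⇒n23
[49] read 'b'  n23⇒n24
[50] read 'e'  n24⇒n25  → match P6@[45:50]
[51] read 'a'  n25⇒n20 ·f
[52] read 'c'  n20⇒n6 ·f
[53] read 'e'  n6⇒n4 ·f  → match P1@[52:53]
[54] read 'e'  n4⇒n19 ·f
[55] read 'd'  n19⇒n1 ·f
[56] read 'b'  n1⇒n2  → match P0@[55:56]
[57] read 'd'  n2⇒n22
[58] read 'c'  n22⇒n23
[59] read 'b'  n23⇒n24
[60] read 'e'  n24⇒n25  → match P6@[55:60]
[61] read 'd'  n25⇒n1 ·f
[62] read 'd'  n1⇒n1 ·f
[63] read 'e'  n1⇒n19 ·f
[64] read 'b'  n19⇒n10 ·f
[65] read 'a'  n10⇒n11
[66] read 'c'  n11⇒n12
[67] read 'd'  n12⇒n13
[68] read 'b'  n13⇒n14  → match P0@[67:68],P3@[64:68]
[69] read 'c'  n14⇒n3 ·f

Result: [[5,7],[9,7],[10,7],[12,4],[14,1],[21,0],[21,3],[24,7],[25,7],[27,4],[29,7],[34,0],[34,3],[39,0],[41,1],[43,0],[46,0],[50,6],[53,1],[56,0],[60,6],[68,0],[68,3]]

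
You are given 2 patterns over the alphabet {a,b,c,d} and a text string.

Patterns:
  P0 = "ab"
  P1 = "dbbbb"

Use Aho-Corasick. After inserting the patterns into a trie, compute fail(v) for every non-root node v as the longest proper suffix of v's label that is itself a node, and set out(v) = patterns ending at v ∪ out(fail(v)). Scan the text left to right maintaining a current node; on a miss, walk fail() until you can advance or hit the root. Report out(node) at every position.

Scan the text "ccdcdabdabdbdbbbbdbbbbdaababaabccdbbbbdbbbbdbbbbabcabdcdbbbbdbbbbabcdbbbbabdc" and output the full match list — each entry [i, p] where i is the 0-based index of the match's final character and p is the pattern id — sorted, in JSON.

Build:
Trie nodes:
  0='ε' goto a→1 d→3
  1='a' goto b→2
  2='ab' goto ·  [P0 ends]
  3='d' goto b→4
  4='db' goto b→5
  5='dbb' goto b→6
  6='dbbb' goto b→7
  7='dbbbb' goto ·  [P1 ends]

Failure links (BFS by depth):
  n1('a'): parent n0 fail=0; on 'a' 0 → fail=0;  out ∅∪∅=∅
  n3('d'): parent n0 fail=0; on 'd' 0 → fail=0;  out ∅∪∅=∅
  n2('ab'): parent n1 fail=0; on 'b' 0 → fail=0;  out {0}∪∅={0}
  n4('db'): parent n3 fail=0; on 'b' 0 → fail=0;  out ∅∪∅=∅
  n5('dbb'): parent n4 fail=0; on 'b' 0 → fail=0;  out ∅∪∅=∅
  n6('dbbb'): parent n5 fail=0; on 'b' 0 → fail=0;  out ∅∪∅=∅
  n7('dbbbb'): parent n6 fail=0; on 'b' 0 → fail=0;  out {1}∪∅={1}

Run:
pos 0 'c': at 0
pos 1 'c': at 0
pos 2 'd': at 3
pos 3 'c': at 0 (fail-walked)
pos 4 'd': at 3
pos 5 'a': at 1 (fail-walked)
pos 6 'b': at 2  emit P0@[5:6]
pos 7 'd': at 3 (fail-walked)
pos 8 'a': at 1 (fail-walked)
pos 9 'b': at 2  emit P0@[8:9]
pos 10 'd': at 3 (fail-walked)
pos 11 'b': at 4
pos 12 'd': at 3 (fail-walked)
pos 13 'b': at 4
pos 14 'b': at 5
pos 15 'b': at 6
pos 16 'b': at 7  emit P1@[12:16]
pos 17 'd': at 3 (fail-walked)
pos 18 'b': at 4
pos 19 'b': at 5
pos 20 'b': at 6
pos 21 'b': at 7  emit P1@[17:21]
pos 22 'd': at 3 (fail-walked)
pos 23 'a': at 1 (fail-walked)
pos 24 'a': at 1 (fail-walked)
pos 25 'b': at 2  emit P0@[24:25]
pos 26 'a': at 1 (fail-walked)
pos 27 'b': at 2  emit P0@[26:27]
pos 28 'a': at 1 (fail-walked)
pos 29 'a': at 1 (fail-walked)
pos 30 'b': at 2  emit P0@[29:30]
pos 31 'c': at 0 (fail-walked)
pos 32 'c': at 0
pos 33 'd': at 3
pos 34 'b': at 4
pos 35 'b': at 5
pos 36 'b': at 6
pos 37 'b': at 7  emit P1@[33:37]
pos 38 'd': at 3 (fail-walked)
pos 39 'b': at 4
pos 40 'b': at 5
pos 41 'b': at 6
pos 42 'b': at 7  emit P1@[38:42]
pos 43 'd': at 3 (fail-walked)
pos 44 'b': at 4
pos 45 'b': at 5
pos 46 'b': at 6
pos 47 'b': at 7  emit P1@[43:47]
pos 48 'a': at 1 (fail-walked)
pos 49 'b': at 2  emit P0@[48:49]
pos 50 'c': at 0 (fail-walked)
pos 51 'a': at 1
pos 52 'b': at 2  emit P0@[51:52]
pos 53 'd': at 3 (fail-walked)
pos 54 'c': at 0 (fail-walked)
pos 55 'd': at 3
pos 56 'b': at 4
pos 57 'b': at 5
pos 58 'b': at 6
pos 59 'b': at 7  emit P1@[55:59]
pos 60 'd': at 3 (fail-walked)
pos 61 'b': at 4
pos 62 'b': at 5
pos 63 'b': at 6
pos 64 'b': at 7  emit P1@[60:64]
pos 65 'a': at 1 (fail-walked)
pos 66 'b': at 2  emit P0@[65:66]
pos 67 'c': at 0 (fail-walked)
pos 68 'd': at 3
pos 69 'b': at 4
pos 70 'b': at 5
pos 71 'b': at 6
pos 72 'b': at 7  emit P1@[68:72]
pos 73 'a': at 1 (fail-walked)
pos 74 'b': at 2  emit P0@[73:74]
pos 75 'd': at 3 (fail-walked)
pos 76 'c': at 0 (fail-walked)

All matches (sorted): [[6,0],[9,0],[16,1],[21,1],[25,0],[27,0],[30,0],[37,1],[42,1],[47,1],[49,0],[52,0],[59,1],[64,1],[66,0],[72,1],[74,0]]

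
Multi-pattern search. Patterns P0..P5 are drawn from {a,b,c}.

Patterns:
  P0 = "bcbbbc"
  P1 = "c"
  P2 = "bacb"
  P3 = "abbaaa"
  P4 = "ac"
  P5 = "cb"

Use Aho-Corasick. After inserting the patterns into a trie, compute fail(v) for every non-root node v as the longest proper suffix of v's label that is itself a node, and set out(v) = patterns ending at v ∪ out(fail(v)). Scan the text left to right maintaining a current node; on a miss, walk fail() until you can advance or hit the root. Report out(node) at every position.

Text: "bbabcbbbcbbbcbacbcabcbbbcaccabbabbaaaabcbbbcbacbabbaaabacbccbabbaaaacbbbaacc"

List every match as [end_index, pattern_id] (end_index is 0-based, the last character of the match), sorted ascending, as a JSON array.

Construct AC machine:
Trie (insert patterns):
  n0 'ε': a→11 b→1 c→7
  n1 'b': a→8 c→2
  n2 'bc': b→3
  n3 'bcb': b→4
  n4 'bcbb': b→5
  n5 'bcbbb': c→6
  n6 'bcbbbc': ·  ←P0
  n7 'c': b→18  ←P1
  n8 'ba': c→9
  n9 'bac': b→10
  n10 'bacb': ·  ←P2
  n11 'a': b→12 c→17
  n12 'ab': b→13
  n13 'abb': a→14
  n14 'abba': a→15
  n15 'abbaa': a→16
  n16 'abbaaa': ·  ←P3
  n17 'ac': ·  ←P4
  n18 'cb': ·  ←P5

BFS fail/out derivation:
  n1('b'): parent n0 fail=0; on 'b' 0 → fail=0;  out ∅∪∅=∅
  n7('c'): parent n0 fail=0; on 'c' 0 → fail=0;  out {1}∪∅={1}
  n11('a'): parent n0 fail=0; on 'a' 0 → fail=0;  out ∅∪∅=∅
  n2('bc'): parent n1 fail=0; on 'c' 0 → fail=7;  out ∅∪{1}={1}
  n8('ba'): parent n1 fail=0; on 'a' 0 → fail=11;  out ∅∪∅=∅
  n12('ab'): parent n11 fail=0; on 'b' 0 → fail=1;  out ∅∪∅=∅
  n17('ac'): parent n11 fail=0; on 'c' 0 → fail=7;  out {4}∪{1}={1,4}
  n18('cb'): parent n7 fail=0; on 'b' 0 → fail=1;  out {5}∪∅={5}
  n3('bcb'): parent n2 fail=7; on 'b' 7 → fail=18;  out ∅∪{5}={5}
  n9('bac'): parent n8 fail=11; on 'c' 11 → fail=17;  out ∅∪{1,4}={1,4}
  n13('abb'): parent n12 fail=1; on 'b' 1→0 → fail=1;  out ∅∪∅=∅
  n4('bcbb'): parent n3 fail=18; on 'b' 18→1→0 → fail=1;  out ∅∪∅=∅
  n10('bacb'): parent n9 fail=17; on 'b' 17→7 → fail=18;  out {2}∪{5}={2,5}
  n14('abba'): parent n13 fail=1; on 'a' 1 → fail=8;  out ∅∪∅=∅
  n5('bcbbb'): parent n4 fail=1; on 'b' 1→0 → fail=1;  out ∅∪∅=∅
  n15('abbaa'): parent n14 fail=8; on 'a' 8→11→0 → fail=11;  out ∅∪∅=∅
  n6('bcbbbc'): parent n5 fail=1; on 'c' 1 → fail=2;  out {0}∪{1}={0,1}
  n16('abbaaa'): parent n15 fail=11; on 'a' 11→0 → fail=11;  out {3}∪∅={3}

Scan:
[0] read 'b'  n0⇒n1
[1] read 'b'  n1⇒n1 ·f
[2] read 'a'  n1⇒n8
[3] read 'b'  n8⇒n12 ·f
[4] read 'c'  n12⇒n2 ·f  ** P1@[4:4]
[5] read 'b'  n2⇒n3  ** P5@[4:5]
[6] read 'b'  n3⇒n4
[7] read 'b'  n4⇒n5
[8] read 'c'  n5⇒n6  ** P0@[3:8],P1@[8:8]
[9] read 'b'  n6⇒n3 ·f  ** P5@[8:9]
[10] read 'b'  n3⇒n4
[11] read 'b'  n4⇒n5
[12] read 'c'  n5⇒n6  ** P0@[7:12],P1@[12:12]
[13] read 'b'  n6⇒n3 ·f  ** P5@[12:13]
[14] read 'a'  n3⇒n8 ·f
[15] read 'c'  n8⇒n9  ** P1@[15:15],P4@[14:15]
[16] read 'b'  n9⇒n10  ** P2@[13:16],P5@[15:16]
[17] read 'c'  n10⇒n2 ·f  ** P1@[17:17]
[18] read 'a'  n2⇒n11 ·f
[19] read 'b'  n11⇒n12
[20] read 'c'  n12⇒n2 ·f  ** P1@[20:20]
[21] read 'b'  n2⇒n3  ** P5@[20:21]
[22] read 'b'  n3⇒n4
[23] read 'b'  n4⇒n5
[24] read 'c'  n5⇒n6  ** P0@[19:24],P1@[24:24]
[25] read 'a'  n6⇒n11 ·f
[26] read 'c'  n11⇒n17  ** P1@[26:26],P4@[25:26]
[27] read 'c'  n17⇒n7 ·f  ** P1@[27:27]
[28] read 'a'  n7⇒n11 ·f
[29] read 'b'  n11⇒n12
[30] read 'b'  n12⇒n13
[31] read 'a'  n13⇒n14
[32] read 'b'  n14⇒n12 ·f
[33] read 'b'  n12⇒n13
[34] read 'a'  n13⇒n14
[35] read 'a'  n14⇒n15
[36] read 'a'  n15⇒n16  ** P3@[31:36]
[37] read 'a'  n16⇒n11 ·f
[38] read 'b'  n11⇒n12
[39] read 'c'  n12⇒n2 ·f  ** P1@[39:39]
[40] read 'b'  n2⇒n3  ** P5@[39:40]
[41] read 'b'  n3⇒n4
[42] read 'b'  n4⇒n5
[43] read 'c'  n5⇒n6  ** P0@[38:43],P1@[43:43]
[44] read 'b'  n6⇒n3 ·f  ** P5@[43:44]
[45] read 'a'  n3⇒n8 ·f
[46] read 'c'  n8⇒n9  ** P1@[46:46],P4@[45:46]
[47] read 'b'  n9⇒n10  ** P2@[44:47],P5@[46:47]
[48] read 'a'  n10⇒n8 ·f
[49] read 'b'  n8⇒n12 ·f
[50] read 'b'  n12⇒n13
[51] read 'a'  n13⇒n14
[52] read 'a'  n14⇒n15
[53] read 'a'  n15⇒n16  ** P3@[48:53]
[54] read 'b'  n16⇒n12 ·f
[55] read 'a'  n12⇒n8 ·f
[56] read 'c'  n8⇒n9  ** P1@[56:56],P4@[55:56]
[57] read 'b'  n9⇒n10  ** P2@[54:57],P5@[56:57]
[58] read 'c'  n10⇒n2 ·f  ** P1@[58:58]
[59] read 'c'  n2⇒n7 ·f  ** P1@[59:59]
[60] read 'b'  n7⇒n18  ** P5@[59:60]
[61] read 'a'  n18⇒n8 ·f
[62] read 'b'  n8⇒n12 ·f
[63] read 'b'  n12⇒n13
[64] read 'a'  n13⇒n14
[65] read 'a'  n14⇒n15
[66] read 'a'  n15⇒n16  ** P3@[61:66]
[67] read 'a'  n16⇒n11 ·f
[68] read 'c'  n11⇒n17  ** P1@[68:68],P4@[67:68]
[69] read 'b'  n17⇒n18 ·f  ** P5@[68:69]
[70] read 'b'  n18⇒n1 ·f
[71] read 'b'  n1⇒n1 ·f
[72] read 'a'  n1⇒n8
[73] read 'a'  n8⇒n11 ·f
[74] read 'c'  n11⇒n17  ** P1@[74:74],P4@[73:74]
[75] read 'c'  n17⇒n7 ·f  ** P1@[75:75]

Result: [[4,1],[5,5],[8,0],[8,1],[9,5],[12,0],[12,1],[13,5],[15,1],[15,4],[16,2],[16,5],[17,1],[20,1],[21,5],[24,0],[24,1],[26,1],[26,4],[27,1],[36,3],[39,1],[40,5],[43,0],[43,1],[44,5],[46,1],[46,4],[47,2],[47,5],[53,3],[56,1],[56,4],[57,2],[57,5],[58,1],[59,1],[60,5],[66,3],[68,1],[68,4],[69,5],[74,1],[74,4],[75,1]]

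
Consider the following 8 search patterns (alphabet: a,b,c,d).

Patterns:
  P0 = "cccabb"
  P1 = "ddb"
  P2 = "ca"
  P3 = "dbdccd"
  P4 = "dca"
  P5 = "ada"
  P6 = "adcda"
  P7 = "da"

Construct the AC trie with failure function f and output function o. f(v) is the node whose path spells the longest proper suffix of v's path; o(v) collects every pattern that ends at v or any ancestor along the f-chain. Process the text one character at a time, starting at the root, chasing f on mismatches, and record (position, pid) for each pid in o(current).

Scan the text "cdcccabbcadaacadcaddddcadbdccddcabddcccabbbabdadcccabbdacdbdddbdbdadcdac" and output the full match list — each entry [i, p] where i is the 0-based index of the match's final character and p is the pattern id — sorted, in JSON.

Build automaton:
Trie nodes:
  0='ε' goto a→18 c→1 d→7
  1='c' goto a→10 c→2
  2='cc' goto c→3
  3='ccc' goto a→4
  4='ccca' goto b→5
  5='cccab' goto b→6
  6='cccabb' goto ·  [P0 ends]
  7='d' goto a→24 b→11 c→16 d→8
  8='dd' goto b→9
  9='ddb' goto ·  [P1 ends]
  10='ca' goto ·  [P2 ends]
  11='db' goto d→12
  12='dbd' goto c→13
  13='dbdc' goto c→14
  14='dbdcc' goto d→15
  15='dbdccd' goto ·  [P3 ends]
  16='dc' goto a→17
  17='dca' goto ·  [P4 ends]
  18='a' goto d→19
  19='ad' goto a→20 c→21
  20='ada' goto ·  [P5 ends]
  21='adc' goto d→22
  22='adcd' goto a→23
  23='adcda' goto ·  [P6 ends]
  24='da' goto ·  [P7 ends]

BFS fail/out derivation:
  n1('c'): parent n0 fail=0; on 'c' 0 → fail=0;  out ∅∪∅=∅
  n7('d'): parent n0 fail=0; on 'd' 0 → fail=0;  out ∅∪∅=∅
  n18('a'): parent n0 fail=0; on 'a' 0 → fail=0;  out ∅∪∅=∅
  n2('cc'): parent n1 fail=0; on 'c' 0 → fail=1;  out ∅∪∅=∅
  n8('dd'): parent n7 fail=0; on 'd' 0 → fail=7;  out ∅∪∅=∅
  n10('ca'): parent n1 fail=0; on 'a' 0 → fail=18;  out {2}∪∅={2}
  n11('db'): parent n7 fail=0; on 'b' 0 → fail=0;  out ∅∪∅=∅
  n16('dc'): parent n7 fail=0; on 'c' 0 → fail=1;  out ∅∪∅=∅
  n19('ad'): parent n18 fail=0; on 'd' 0 → fail=7;  out ∅∪∅=∅
  n24('da'): parent n7 fail=0; on 'a' 0 → fail=18;  out {7}∪∅={7}
  n3('ccc'): parent n2 fail=1; on 'c' 1 → fail=2;  out ∅∪∅=∅
  n9('ddb'): parent n8 fail=7; on 'b' 7 → fail=11;  out {1}∪∅={1}
  n12('dbd'): parent n11 fail=0; on 'd' 0 → fail=7;  out ∅∪∅=∅
  n17('dca'): parent n16 fail=1; on 'a' 1 → fail=10;  out {4}∪{2}={2,4}
  n20('ada'): parent n19 fail=7; on 'a' 7 → fail=24;  out {5}∪{7}={5,7}
  n21('adc'): parent n19 fail=7; on 'c' 7 → fail=16;  out ∅∪∅=∅
  n4('ccca'): parent n3 fail=2; on 'a' 2→1 → fail=10;  out ∅∪{2}={2}
  n13('dbdc'): parent n12 fail=7; on 'c' 7 → fail=16;  out ∅∪∅=∅
  n22('adcd'): parent n21 fail=16; on 'd' 16→1→0 → fail=7;  out ∅∪∅=∅
  n5('cccab'): parent n4 fail=10; on 'b' 10→18→0 → fail=0;  out ∅∪∅=∅
  n14('dbdcc'): parent n13 fail=16; on 'c' 16→1 → fail=2;  out ∅∪∅=∅
  n23('adcda'): parent n22 fail=7; on 'a' 7 → fail=24;  out {6}∪{7}={6,7}
  n6('cccabb'): parent n5 fail=0; on 'b' 0 → fail=0;  out {0}∪∅={0}
  n15('dbdccd'): parent n14 fail=2; on 'd' 2→1→0 → fail=7;  out {3}∪∅={3}

Run:
pos 0 'c': at 1
pos 1 'd': at 7 ·f
pos 2 'c': at 16
pos 3 'c': at 2 ·f
pos 4 'c': at 3
pos 5 'a': at 4  emit P2@[4:5]
pos 6 'b': at 5
pos 7 'b': at 6  emit P0@[2:7]
pos 8 'c': at 1 ·f
pos 9 'a': at 10  emit P2@[8:9]
pos 10 'd': at 19 ·f
pos 11 'a': at 20  emit P5@[9:11],P7@[10:11]
pos 12 'a': at 18 ·f
pos 13 'c': at 1 ·f
pos 14 'a': at 10  emit P2@[13:14]
pos 15 'd': at 19 ·f
pos 16 'c': at 21
pos 17 'a': at 17 ·f  emit P2@[16:17],P4@[15:17]
pos 18 'd': at 19 ·f
pos 19 'd': at 8 ·f
pos 20 'd': at 8 ·f
pos 21 'd': at 8 ·f
pos 22 'c': at 16 ·f
pos 23 'a': at 17  emit P2@[22:23],P4@[21:23]
pos 24 'd': at 19 ·f
pos 25 'b': at 11 ·f
pos 26 'd': at 12
pos 27 'c': at 13
pos 28 'c': at 14
pos 29 'd': at 15  emit P3@[24:29]
pos 30 'd': at 8 ·f
pos 31 'c': at 16 ·f
pos 32 'a': at 17  emit P2@[31:32],P4@[30:32]
pos 33 'b': at 0 ·f
pos 34 'd': at 7
pos 35 'd': at 8
pos 36 'c': at 16 ·f
pos 37 'c': at 2 ·f
pos 38 'c': at 3
pos 39 'a': at 4  emit P2@[38:39]
pos 40 'b': at 5
pos 41 'b': at 6  emit P0@[36:41]
pos 42 'b': at 0 ·f
pos 43 'a': at 18
pos 44 'b': at 0 ·f
pos 45 'd': at 7
pos 46 'a': at 24  emit P7@[45:46]
pos 47 'd': at 19 ·f
pos 48 'c': at 21
pos 49 'c': at 2 ·f
pos 50 'c': at 3
pos 51 'a': at 4  emit P2@[50:51]
pos 52 'b': at 5
pos 53 'b': at 6  emit P0@[48:53]
pos 54 'd': at 7 ·f
pos 55 'a': at 24  emit P7@[54:55]
pos 56 'c': at 1 ·f
pos 57 'd': at 7 ·f
pos 58 'b': at 11
pos 59 'd': at 12
pos 60 'd': at 8 ·f
pos 61 'd': at 8 ·f
pos 62 'b': at 9  emit P1@[60:62]
pos 63 'd': at 12 ·f
pos 64 'b': at 11 ·f
pos 65 'd': at 12
pos 66 'a': at 24 ·f  emit P7@[65:66]
pos 67 'd': at 19 ·f
pos 68 'c': at 21
pos 69 'd': at 22
pos 70 'a': at 23  emit P6@[66:70],P7@[69:70]
pos 71 'c': at 1 ·f

Matches: [[5,2],[7,0],[9,2],[11,5],[11,7],[14,2],[17,2],[17,4],[23,2],[23,4],[29,3],[32,2],[32,4],[39,2],[41,0],[46,7],[51,2],[53,0],[55,7],[62,1],[66,7],[70,6],[70,7]]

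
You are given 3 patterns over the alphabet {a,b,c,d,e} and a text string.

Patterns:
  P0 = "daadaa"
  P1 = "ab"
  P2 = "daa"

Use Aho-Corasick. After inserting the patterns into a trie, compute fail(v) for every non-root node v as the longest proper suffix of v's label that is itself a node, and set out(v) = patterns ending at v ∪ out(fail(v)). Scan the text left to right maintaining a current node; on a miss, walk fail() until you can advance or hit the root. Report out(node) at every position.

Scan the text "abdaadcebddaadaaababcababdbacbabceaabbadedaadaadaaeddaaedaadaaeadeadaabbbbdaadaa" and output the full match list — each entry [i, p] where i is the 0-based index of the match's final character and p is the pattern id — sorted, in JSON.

Build:
Trie (insert patterns):
  n0 'ε': a→7 d→1
  n1 'd': a→2
  n2 'da': a→3
  n3 'daa': d→4  ←P2
  n4 'daad': a→5
  n5 'daada': a→6
  n6 'daadaa': ·  ←P0
  n7 'a': b→8
  n8 'ab': ·  ←P1

BFS fail/out derivation:
  n1('d'): parent n0 fail=0; on 'd' 0 → fail=0;  out ∅∪∅=∅
  n7('a'): parent n0 fail=0; on 'a' 0 → fail=0;  out ∅∪∅=∅
  n2('da'): parent n1 fail=0; on 'a' 0 → fail=7;  out ∅∪∅=∅
  n8('ab'): parent n7 fail=0; on 'b' 0 → fail=0;  out {1}∪∅={1}
  n3('daa'): parent n2 fail=7; on 'a' 7→0 → fail=7;  out {2}∪∅={2}
  n4('daad'): parent n3 fail=7; on 'd' 7→0 → fail=1;  out ∅∪∅=∅
  n5('daada'): parent n4 fail=1; on 'a' 1 → fail=2;  out ∅∪∅=∅
  n6('daadaa'): parent n5 fail=2; on 'a' 2 → fail=3;  out {0}∪{2}={0,2}

Scan:
[0] read 'a'  n0⇒n7
[1] read 'b'  n7⇒n8  → match P1@[0:1]
[2] read 'd'  n8⇒n1 (via fail)
[3] read 'a'  n1⇒n2
[4] read 'a'  n2⇒n3  → match P2@[2:4]
[5] read 'd'  n3⇒n4
[6] read 'c'  n4⇒n0 (via fail)
[7] read 'e'  n0⇒n0
[8] read 'b'  n0⇒n0
[9] read 'd'  n0⇒n1
[10] read 'd'  n1⇒n1 (via fail)
[11] read 'a'  n1⇒n2
[12] read 'a'  n2⇒n3  → match P2@[10:12]
[13] read 'd'  n3⇒n4
[14] read 'a'  n4⇒n5
[15] read 'a'  n5⇒n6  → match P0@[10:15],P2@[13:15]
[16] read 'a'  n6⇒n7 (via fail)
[17] read 'b'  n7⇒n8  → match P1@[16:17]
[18] read 'a'  n8⇒n7 (via fail)
[19] read 'b'  n7⇒n8  → match P1@[18:19]
[20] read 'c'  n8⇒n0 (via fail)
[21] read 'a'  n0⇒n7
[22] read 'b'  n7⇒n8  → match P1@[21:22]
[23] read 'a'  n8⇒n7 (via fail)
[24] read 'b'  n7⇒n8  → match P1@[23:24]
[25] read 'd'  n8⇒n1 (via fail)
[26] read 'b'  n1⇒n0 (via fail)
[27] read 'a'  n0⇒n7
[28] read 'c'  n7⇒n0 (via fail)
[29] read 'b'  n0⇒n0
[30] read 'a'  n0⇒n7
[31] read 'b'  n7⇒n8  → match P1@[30:31]
[32] read 'c'  n8⇒n0 (via fail)
[33] read 'e'  n0⇒n0
[34] read 'a'  n0⇒n7
[35] read 'a'  n7⇒n7 (via fail)
[36] read 'b'  n7⇒n8  → match P1@[35:36]
[37] read 'b'  n8⇒n0 (via fail)
[38] read 'a'  n0⇒n7
[39] read 'd'  n7⇒n1 (via fail)
[40] read 'e'  n1⇒n0 (via fail)
[41] read 'd'  n0⇒n1
[42] read 'a'  n1⇒n2
[43] read 'a'  n2⇒n3  → match P2@[41:43]
[44] read 'd'  n3⇒n4
[45] read 'a'  n4⇒n5
[46] read 'a'  n5⇒n6  → match P0@[41:46],P2@[44:46]
[47] read 'd'  n6⇒n4 (via fail)
[48] read 'a'  n4⇒n5
[49] read 'a'  n5⇒n6  → match P0@[44:49],P2@[47:49]
[50] read 'e'  n6⇒n0 (via fail)
[51] read 'd'  n0⇒n1
[52] read 'd'  n1⇒n1 (via fail)
[53] read 'a'  n1⇒n2
[54] read 'a'  n2⇒n3  → match P2@[52:54]
[55] read 'e'  n3⇒n0 (via fail)
[56] read 'd'  n0⇒n1
[57] read 'a'  n1⇒n2
[58] read 'a'  n2⇒n3  → match P2@[56:58]
[59] read 'd'  n3⇒n4
[60] read 'a'  n4⇒n5
[61] read 'a'  n5⇒n6  → match P0@[56:61],P2@[59:61]
[62] read 'e'  n6⇒n0 (via fail)
[63] read 'a'  n0⇒n7
[64] read 'd'  n7⇒n1 (via fail)
[65] read 'e'  n1⇒n0 (via fail)
[66] read 'a'  n0⇒n7
[67] read 'd'  n7⇒n1 (via fail)
[68] read 'a'  n1⇒n2
[69] read 'a'  n2⇒n3  → match P2@[67:69]
[70] read 'b'  n3⇒n8 (via fail)  → match P1@[69:70]
[71] read 'b'  n8⇒n0 (via fail)
[72] read 'b'  n0⇒n0
[73] read 'b'  n0⇒n0
[74] read 'd'  n0⇒n1
[75] read 'a'  n1⇒n2
[76] read 'a'  n2⇒n3  → match P2@[74:76]
[77] read 'd'  n3⇒n4
[78] read 'a'  n4⇒n5
[79] read 'a'  n5⇒n6  → match P0@[74:79],P2@[77:79]

All matches (sorted): [[1,1],[4,2],[12,2],[15,0],[15,2],[17,1],[19,1],[22,1],[24,1],[31,1],[36,1],[43,2],[46,0],[46,2],[49,0],[49,2],[54,2],[58,2],[61,0],[61,2],[69,2],[70,1],[76,2],[79,0],[79,2]]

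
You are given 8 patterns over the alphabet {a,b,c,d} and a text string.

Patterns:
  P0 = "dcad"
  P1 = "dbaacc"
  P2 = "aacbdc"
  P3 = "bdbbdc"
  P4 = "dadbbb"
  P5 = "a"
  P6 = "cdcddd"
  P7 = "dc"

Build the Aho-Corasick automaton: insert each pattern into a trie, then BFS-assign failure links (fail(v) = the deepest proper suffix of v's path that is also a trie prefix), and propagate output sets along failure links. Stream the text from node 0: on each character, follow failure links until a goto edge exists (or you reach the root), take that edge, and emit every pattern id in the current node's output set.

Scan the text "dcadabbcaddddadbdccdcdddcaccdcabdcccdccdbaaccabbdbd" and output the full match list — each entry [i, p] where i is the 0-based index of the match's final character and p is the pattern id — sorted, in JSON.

Construct AC machine:
Trie (insert patterns):
  0='ε' goto a→10 b→16 c→27 d→1
  1='d' goto a→22 b→5 c→2
  2='dc' goto a→3  [P7 ends]
  3='dca' goto d→4
  4='dcad' goto ·  [P0 ends]
  5='db' goto a→6
  6='dba' goto a→7
  7='dbaa' goto c→8
  8='dbaac' goto c→9
  9='dbaacc' goto ·  [P1 ends]
  10='a' goto a→11  [P5 ends]
  11='aa' goto c→12
  12='aac' goto b→13
  13='aacb' goto d→14
  14='aacbd' goto c→15
  15='aacbdc' goto ·  [P2 ends]
  16='b' goto d→17
  17='bd' goto b→18
  18='bdb' goto b→19
  19='bdbb' goto d→20
  20='bdbbd' goto c→21
  21='bdbbdc' goto ·  [P3 ends]
  22='da' goto d→23
  23='dad' goto b→24
  24='dadb' goto b→25
  25='dadbb' goto b→26
  26='dadbbb' goto ·  [P4 ends]
  27='c' goto d→28
  28='cd' goto c→29
  29='cdc' goto d→30
  30='cdcd' goto d→31
  31='cdcdd' goto d→32
  32='cdcddd' goto ·  [P6 ends]

Failure links (BFS by depth):
  fail(1) 'd': from fail(0)=0 chase 'd': 0 ⇒ 0;  out=∅∪out(0)=∅
  fail(10) 'a': from fail(0)=0 chase 'a': 0 ⇒ 0;  out={5}∪out(0)={5}
  fail(16) 'b': from fail(0)=0 chase 'b': 0 ⇒ 0;  out=∅∪out(0)=∅
  fail(27) 'c': from fail(0)=0 chase 'c': 0 ⇒ 0;  out=∅∪out(0)=∅
  fail(2) 'dc': from fail(1)=0 chase 'c': 0 ⇒ 27;  out={7}∪out(27)={7}
  fail(5) 'db': from fail(1)=0 chase 'b': 0 ⇒ 16;  out=∅∪out(16)=∅
  fail(11) 'aa': from fail(10)=0 chase 'a': 0 ⇒ 10;  out=∅∪out(10)={5}
  fail(17) 'bd': from fail(16)=0 chase 'd': 0 ⇒ 1;  out=∅∪out(1)=∅
  fail(22) 'da': from fail(1)=0 chase 'a': 0 ⇒ 10;  out=∅∪out(10)={5}
  fail(28) 'cd': from fail(27)=0 chase 'd': 0 ⇒ 1;  out=∅∪out(1)=∅
  fail(3) 'dca': from fail(2)=27 chase 'a': 27→0 ⇒ 10;  out=∅∪out(10)={5}
  fail(6) 'dba': from fail(5)=16 chase 'a': 16→0 ⇒ 10;  out=∅∪out(10)={5}
  fail(12) 'aac': from fail(11)=10 chase 'c': 10→0 ⇒ 27;  out=∅∪out(27)=∅
  fail(18) 'bdb': from fail(17)=1 chase 'b': 1 ⇒ 5;  out=∅∪out(5)=∅
  fail(23) 'dad': from fail(22)=10 chase 'd': 10→0 ⇒ 1;  out=∅∪out(1)=∅
  fail(29) 'cdc': from fail(28)=1 chase 'c': 1 ⇒ 2;  out=∅∪out(2)={7}
  fail(4) 'dcad': from fail(3)=10 chase 'd': 10→0 ⇒ 1;  out={0}∪out(1)={0}
  fail(7) 'dbaa': from fail(6)=10 chase 'a': 10 ⇒ 11;  out=∅∪out(11)={5}
  fail(13) 'aacb': from fail(12)=27 chase 'b': 27→0 ⇒ 16;  out=∅∪out(16)=∅
  fail(19) 'bdbb': from fail(18)=5 chase 'b': 5→16→0 ⇒ 16;  out=∅∪out(16)=∅
  fail(24) 'dadb': from fail(23)=1 chase 'b': 1 ⇒ 5;  out=∅∪out(5)=∅
  fail(30) 'cdcd': from fail(29)=2 chase 'd': 2→27 ⇒ 28;  out=∅∪out(28)=∅
  fail(8) 'dbaac': from fail(7)=11 chase 'c': 11 ⇒ 12;  out=∅∪out(12)=∅
  fail(14) 'aacbd': from fail(13)=16 chase 'd': 16 ⇒ 17;  out=∅∪out(17)=∅
  fail(20) 'bdbbd': from fail(19)=16 chase 'd': 16 ⇒ 17;  out=∅∪out(17)=∅
  fail(25) 'dadbb': from fail(24)=5 chase 'b': 5→16→0 ⇒ 16;  out=∅∪out(16)=∅
  fail(31) 'cdcdd': from fail(30)=28 chase 'd': 28→1→0 ⇒ 1;  out=∅∪out(1)=∅
  fail(9) 'dbaacc': from fail(8)=12 chase 'c': 12→27→0 ⇒ 27;  out={1}∪out(27)={1}
  fail(15) 'aacbdc': from fail(14)=17 chase 'c': 17→1 ⇒ 2;  out={2}∪out(2)={2,7}
  fail(21) 'bdbbdc': from fail(20)=17 chase 'c': 17→1 ⇒ 2;  out={3}∪out(2)={3,7}
  fail(26) 'dadbbb': from fail(25)=16 chase 'b': 16→0 ⇒ 16;  out={4}∪out(16)={4}
  fail(32) 'cdcddd': from fail(31)=1 chase 'd': 1→0 ⇒ 1;  out={6}∪out(1)={6}

Scan:
i=0 'd': node 0→1
i=1 'c': node 1→2  → match P7@[0:1]
i=2 'a': node 2→3  → match P5@[2:2]
i=3 'd': node 3→4  → match P0@[0:3]
i=4 'a': node 4→22 (via fail)  → match P5@[4:4]
i=5 'b': node 22→16 (via fail)
i=6 'b': node 16→16 (via fail)
i=7 'c': node 16→27 (via fail)
i=8 'a': node 27→10 (via fail)  → match P5@[8:8]
i=9 'd': node 10→1 (via fail)
i=10 'd': node 1→1 (via fail)
i=11 'd': node 1→1 (via fail)
i=12 'd': node 1→1 (via fail)
i=13 'a': node 1→22  → match P5@[13:13]
i=14 'd': node 22→23
i=15 'b': node 23→24
i=16 'd': node 24→17 (via fail)
i=17 'c': node 17→2 (via fail)  → match P7@[16:17]
i=18 'c': node 2→27 (via fail)
i=19 'd': node 27→28
i=20 'c': node 28→29  → match P7@[19:20]
i=21 'd': node 29→30
i=22 'd': node 30→31
i=23 'd': node 31→32  → match P6@[18:23]
i=24 'c': node 32→2 (via fail)  → match P7@[23:24]
i=25 'a': node 2→3  → match P5@[25:25]
i=26 'c': node 3→27 (via fail)
i=27 'c': node 27→27 (via fail)
i=28 'd': node 27→28
i=29 'c': node 28→29  → match P7@[28:29]
i=30 'a': node 29→3 (via fail)  → match P5@[30:30]
i=31 'b': node 3→16 (via fail)
i=32 'd': node 16→17
i=33 'c': node 17→2 (via fail)  → match P7@[32:33]
i=34 'c': node 2→27 (via fail)
i=35 'c': node 27→27 (via fail)
i=36 'd': node 27→28
i=37 'c': node 28→29  → match P7@[36:37]
i=38 'c': node 29→27 (via fail)
i=39 'd': node 27→28
i=40 'b': node 28→5 (via fail)
i=41 'a': node 5→6  → match P5@[41:41]
i=42 'a': node 6→7  → match P5@[42:42]
i=43 'c': node 7→8
i=44 'c': node 8→9  → match P1@[39:44]
i=45 'a': node 9→10 (via fail)  → match P5@[45:45]
i=46 'b': node 10→16 (via fail)
i=47 'b': node 16→16 (via fail)
i=48 'd': node 16→17
i=49 'b': node 17→18
i=50 'd': node 18→17 (via fail)

Result: [[1,7],[2,5],[3,0],[4,5],[8,5],[13,5],[17,7],[20,7],[23,6],[24,7],[25,5],[29,7],[30,5],[33,7],[37,7],[41,5],[42,5],[44,1],[45,5]]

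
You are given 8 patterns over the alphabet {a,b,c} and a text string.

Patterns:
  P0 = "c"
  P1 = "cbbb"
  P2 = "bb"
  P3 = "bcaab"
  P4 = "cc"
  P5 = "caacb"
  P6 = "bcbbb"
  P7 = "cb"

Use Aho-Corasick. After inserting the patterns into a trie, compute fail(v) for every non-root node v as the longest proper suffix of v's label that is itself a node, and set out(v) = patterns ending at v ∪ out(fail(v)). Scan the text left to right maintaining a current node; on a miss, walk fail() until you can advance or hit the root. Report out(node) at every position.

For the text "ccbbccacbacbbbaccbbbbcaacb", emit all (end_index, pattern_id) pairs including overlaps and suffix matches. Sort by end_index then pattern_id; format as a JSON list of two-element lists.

Build:
Trie nodes:
  n0 'ε': b→5 c→1
  n1 'c': a→12 b→2 c→11  [P0 ends]
  n2 'cb': b→3  [P7 ends]
  n3 'cbb': b→4
  n4 'cbbb': ·  [P1 ends]
  n5 'b': b→6 c→7
  n6 'bb': ·  [P2 ends]
  n7 'bc': a→8 b→16
  n8 'bca': a→9
  n9 'bcaa': b→10
  n10 'bcaab': ·  [P3 ends]
  n11 'cc': ·  [P4 ends]
  n12 'ca': a→13
  n13 'caa': c→14
  n14 'caac': b→15
  n15 'caacb': ·  [P5 ends]
  n16 'bcb': b→17
  n17 'bcbb': b→18
  n18 'bcbbb': ·  [P6 ends]

Failure links (BFS by depth):
  fail(1) 'c': from fail(0)=0 chase 'c': 0 ⇒ 0;  out={0}∪out(0)={0}
  fail(5) 'b': from fail(0)=0 chase 'b': 0 ⇒ 0;  out=∅∪out(0)=∅
  fail(2) 'cb': from fail(1)=0 chase 'b': 0 ⇒ 5;  out={7}∪out(5)={7}
  fail(6) 'bb': from fail(5)=0 chase 'b': 0 ⇒ 5;  out={2}∪out(5)={2}
  fail(7) 'bc': from fail(5)=0 chase 'c': 0 ⇒ 1;  out=∅∪out(1)={0}
  fail(11) 'cc': from fail(1)=0 chase 'c': 0 ⇒ 1;  out={4}∪out(1)={0,4}
  fail(12) 'ca': from fail(1)=0 chase 'a': 0 ⇒ 0;  out=∅∪out(0)=∅
  fail(3) 'cbb': from fail(2)=5 chase 'b': 5 ⇒ 6;  out=∅∪out(6)={2}
  fail(8) 'bca': from fail(7)=1 chase 'a': 1 ⇒ 12;  out=∅∪out(12)=∅
  fail(13) 'caa': from fail(12)=0 chase 'a': 0 ⇒ 0;  out=∅∪out(0)=∅
  fail(16) 'bcb': from fail(7)=1 chase 'b': 1 ⇒ 2;  out=∅∪out(2)={7}
  fail(4) 'cbbb': from fail(3)=6 chase 'b': 6→5 ⇒ 6;  out={1}∪out(6)={1,2}
  fail(9) 'bcaa': from fail(8)=12 chase 'a': 12 ⇒ 13;  out=∅∪out(13)=∅
  fail(14) 'caac': from fail(13)=0 chase 'c': 0 ⇒ 1;  out=∅∪out(1)={0}
  fail(17) 'bcbb': from fail(16)=2 chase 'b': 2 ⇒ 3;  out=∅∪out(3)={2}
  fail(10) 'bcaab': from fail(9)=13 chase 'b': 13→0 ⇒ 5;  out={3}∪out(5)={3}
  fail(15) 'caacb': from fail(14)=1 chase 'b': 1 ⇒ 2;  out={5}∪out(2)={5,7}
  fail(18) 'bcbbb': from fail(17)=3 chase 'b': 3 ⇒ 4;  out={6}∪out(4)={1,2,6}

Run:
i=0 'c': node 0→1  ** P0@[0:0]
i=1 'c': node 1→11  ** P0@[1:1],P4@[0:1]
i=2 'b': node 11→2 (fail-walked)  ** P7@[1:2]
i=3 'b': node 2→3  ** P2@[2:3]
i=4 'c': node 3→7 (fail-walked)  ** P0@[4:4]
i=5 'c': node 7→11 (fail-walked)  ** P0@[5:5],P4@[4:5]
i=6 'a': node 11→12 (fail-walked)
i=7 'c': node 12→1 (fail-walked)  ** P0@[7:7]
i=8 'b': node 1→2  ** P7@[7:8]
i=9 'a': node 2→0 (fail-walked)
i=10 'c': node 0→1  ** P0@[10:10]
i=11 'b': node 1→2  ** P7@[10:11]
i=12 'b': node 2→3  ** P2@[11:12]
i=13 'b': node 3→4  ** P1@[10:13],P2@[12:13]
i=14 'a': node 4→0 (fail-walked)
i=15 'c': node 0→1  ** P0@[15:15]
i=16 'c': node 1→11  ** P0@[16:16],P4@[15:16]
i=17 'b': node 11→2 (fail-walked)  ** P7@[16:17]
i=18 'b': node 2→3  ** P2@[17:18]
i=19 'b': node 3→4  ** P1@[16:19],P2@[18:19]
i=20 'b': node 4→6 (fail-walked)  ** P2@[19:20]
i=21 'c': node 6→7 (fail-walked)  ** P0@[21:21]
i=22 'a': node 7→8
i=23 'a': node 8→9
i=24 'c': node 9→14 (fail-walked)  ** P0@[24:24]
i=25 'b': node 14→15  ** P5@[21:25],P7@[24:25]

Result: [[0,0],[1,0],[1,4],[2,7],[3,2],[4,0],[5,0],[5,4],[7,0],[8,7],[10,0],[11,7],[12,2],[13,1],[13,2],[15,0],[16,0],[16,4],[17,7],[18,2],[19,1],[19,2],[20,2],[21,0],[24,0],[25,5],[25,7]]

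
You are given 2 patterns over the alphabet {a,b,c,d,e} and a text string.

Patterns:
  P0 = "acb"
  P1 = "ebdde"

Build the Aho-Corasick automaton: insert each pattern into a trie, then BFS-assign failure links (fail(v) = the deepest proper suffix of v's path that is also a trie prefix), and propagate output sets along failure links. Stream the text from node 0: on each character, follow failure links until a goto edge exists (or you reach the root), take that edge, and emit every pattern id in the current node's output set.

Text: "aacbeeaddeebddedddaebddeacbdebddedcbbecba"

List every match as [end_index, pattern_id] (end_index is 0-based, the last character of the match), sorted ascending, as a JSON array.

Construct AC machine:
Trie nodes:
  0='ε' goto a→1 e→4
  1='a' goto c→2
  2='ac' goto b→3
  3='acb' goto ·  [P0 ends]
  4='e' goto b→5
  5='eb' goto d→6
  6='ebd' goto d→7
  7='ebdd' goto e→8
  8='ebdde' goto ·  [P1 ends]

Failure links (BFS by depth):
  n1('a'): parent n0 fail=0; on 'a' 0 → fail=0;  out ∅∪∅=∅
  n4('e'): parent n0 fail=0; on 'e' 0 → fail=0;  out ∅∪∅=∅
  n2('ac'): parent n1 fail=0; on 'c' 0 → fail=0;  out ∅∪∅=∅
  n5('eb'): parent n4 fail=0; on 'b' 0 → fail=0;  out ∅∪∅=∅
  n3('acb'): parent n2 fail=0; on 'b' 0 → fail=0;  out {0}∪∅={0}
  n6('ebd'): parent n5 fail=0; on 'd' 0 → fail=0;  out ∅∪∅=∅
  n7('ebdd'): parent n6 fail=0; on 'd' 0 → fail=0;  out ∅∪∅=∅
  n8('ebdde'): parent n7 fail=0; on 'e' 0 → fail=4;  out {1}∪∅={1}

Run:
[0] read 'a'  n0⇒n1
[1] read 'a'  n1⇒n1 ·f
[2] read 'c'  n1⇒n2
[3] read 'b'  n2⇒n3  emit P0@[1:3]
[4] read 'e'  n3⇒n4 ·f
[5] read 'e'  n4⇒n4 ·f
[6] read 'a'  n4⇒n1 ·f
[7] read 'd'  n1⇒n0 ·f
[8] read 'd'  n0⇒n0
[9] read 'e'  n0⇒n4
[10] read 'e'  n4⇒n4 ·f
[11] read 'b'  n4⇒n5
[12] read 'd'  n5⇒n6
[13] read 'd'  n6⇒n7
[14] read 'e'  n7⇒n8  emit P1@[10:14]
[15] read 'd'  n8⇒n0 ·f
[16] read 'd'  n0⇒n0
[17] read 'd'  n0⇒n0
[18] read 'a'  n0⇒n1
[19] read 'e'  n1⇒n4 ·f
[20] read 'b'  n4⇒n5
[21] read 'd'  n5⇒n6
[22] read 'd'  n6⇒n7
[23] read 'e'  n7⇒n8  emit P1@[19:23]
[24] read 'a'  n8⇒n1 ·f
[25] read 'c'  n1⇒n2
[26] read 'b'  n2⇒n3  emit P0@[24:26]
[27] read 'd'  n3⇒n0 ·f
[28] read 'e'  n0⇒n4
[29] read 'b'  n4⇒n5
[30] read 'd'  n5⇒n6
[31] read 'd'  n6⇒n7
[32] read 'e'  n7⇒n8  emit P1@[28:32]
[33] read 'd'  n8⇒n0 ·f
[34] read 'c'  n0⇒n0
[35] read 'b'  n0⇒n0
[36] read 'b'  n0⇒n0
[37] read 'e'  n0⇒n4
[38] read 'c'  n4⇒n0 ·f
[39] read 'b'  n0⇒n0
[40] read 'a'  n0⇒n1

Matches: [[3,0],[14,1],[23,1],[26,0],[32,1]]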